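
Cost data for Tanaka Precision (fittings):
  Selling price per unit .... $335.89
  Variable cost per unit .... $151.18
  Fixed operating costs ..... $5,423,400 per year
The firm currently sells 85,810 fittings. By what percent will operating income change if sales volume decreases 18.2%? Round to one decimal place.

-27.7%

Contribution at this volume is 85,810 × $184.71 = $15,849,965.10.
Operating income = contribution − fixed costs = $15,849,965.10 − $5,423,400 = $10,426,565.10.
DOL = contribution ÷ EBIT = $15,849,965.10 ÷ $10,426,565.10 = 1.5202.
Operating income changes by 1.5202 × -18.2% = -27.7%.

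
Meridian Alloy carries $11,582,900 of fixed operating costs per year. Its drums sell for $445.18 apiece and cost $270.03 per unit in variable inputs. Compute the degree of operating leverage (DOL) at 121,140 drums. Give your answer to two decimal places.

Total contribution margin = 121,140 × $175.15 = $21,217,671.00.
EBIT = $21,217,671.00 − $11,582,900 = $9,634,771.00.
So DOL = total CM / EBIT = $21,217,671.00 / $9,634,771.00 = 2.2022.

2.20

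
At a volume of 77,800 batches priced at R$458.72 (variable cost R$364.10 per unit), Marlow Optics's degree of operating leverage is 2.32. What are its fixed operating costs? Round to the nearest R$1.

Contribution at this volume is 77,800 × R$94.62 = R$7,361,436.00.
DOL = contribution / EBIT, so EBIT = R$7,361,436.00 / 2.32 = R$3,173,032.76.
And FC = contribution − EBIT = R$7,361,436.00 − R$3,173,032.76 = R$4,188,403.

R$4,188,403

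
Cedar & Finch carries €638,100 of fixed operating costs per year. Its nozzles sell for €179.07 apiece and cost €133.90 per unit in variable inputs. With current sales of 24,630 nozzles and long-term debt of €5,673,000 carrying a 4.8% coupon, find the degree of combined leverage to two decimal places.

Total contribution margin = 24,630 × €45.17 = €1,112,537.10.
Operating income = contribution − fixed costs = €1,112,537.10 − €638,100 = €474,437.10. Interest = €272,304.00.
DOL = €1,112,537.10 ÷ €474,437.10 = 2.3450; DFL = €474,437.10 ÷ €202,133.10 = 2.3472.
Combined leverage = 2.3450 × 2.3472 = 5.5042.

5.50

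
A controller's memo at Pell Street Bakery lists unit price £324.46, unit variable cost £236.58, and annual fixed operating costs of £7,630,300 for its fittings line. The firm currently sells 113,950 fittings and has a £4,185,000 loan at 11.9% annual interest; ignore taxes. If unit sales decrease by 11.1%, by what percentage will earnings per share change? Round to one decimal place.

At 113,950 units, contribution = 113,950 × £87.88 = £10,013,926.00.
EBIT = £10,013,926.00 − £7,630,300 = £2,383,626.00.
After interest of £498,015.00, pre-tax earnings = £1,885,611.00.
DCL = total CM / (EBIT − I) = £10,013,926.00 / £1,885,611.00 = 5.3107.
%ΔEPS = DCL × %ΔSales = 5.3107 × -11.1% = -58.9%.

-58.9%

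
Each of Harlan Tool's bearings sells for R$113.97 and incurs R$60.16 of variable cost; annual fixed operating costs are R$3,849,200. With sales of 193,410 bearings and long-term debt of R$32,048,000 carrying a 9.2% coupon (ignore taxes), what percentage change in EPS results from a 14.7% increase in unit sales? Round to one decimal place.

+42.4%

Contribution at this volume is 193,410 × R$53.81 = R$10,407,392.10.
EBIT = R$10,407,392.10 − R$3,849,200 = R$6,558,192.10.
Interest = R$2,948,416.00, so EBIT − I = R$3,609,776.10.
Degree of combined leverage = contribution ÷ (EBIT − I) = R$10,407,392.10 ÷ R$3,609,776.10 = 2.8831.
EPS therefore changes by 2.8831 × (+14.7%) = +42.4%.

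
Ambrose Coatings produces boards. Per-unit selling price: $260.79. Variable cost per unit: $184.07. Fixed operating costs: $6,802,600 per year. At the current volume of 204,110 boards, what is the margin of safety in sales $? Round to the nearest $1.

Contribution margin per unit = $260.79 − $184.07 = $76.72. Break-even units = $6,802,600 ÷ $76.72 = 88,667.88; break-even revenue = 88,667.88 × $260.79 = $23,123,697.26.
Actual sales revenue = 204,110 × $260.79 = $53,229,846.90.
Margin of safety = $53,229,846.90 − $23,123,697.26 = $30,106,150.

$30,106,150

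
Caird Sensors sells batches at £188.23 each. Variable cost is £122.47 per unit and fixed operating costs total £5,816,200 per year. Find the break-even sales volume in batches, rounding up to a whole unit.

88,446 batches

Unit CM = price − variable cost = £188.23 − £122.47 = £65.76.
Break-even Q = £5,816,200 / £65.76 = 88,445.86 → 88,446 batches.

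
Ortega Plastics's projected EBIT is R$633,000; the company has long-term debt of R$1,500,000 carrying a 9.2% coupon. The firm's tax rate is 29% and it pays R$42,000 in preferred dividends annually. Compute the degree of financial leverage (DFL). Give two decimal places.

1.45

Annual interest charges come to R$138,000.00.
Preferred dividends grossed up pre-tax: R$42,000 / (1 − 0.29) = R$59,154.93.
DFL = EBIT ÷ [EBIT − I − D_p/(1−t)] = R$633,000 ÷ [R$633,000 − R$138,000.00 − R$59,154.93] = R$633,000 ÷ R$435,845.07 = 1.4524.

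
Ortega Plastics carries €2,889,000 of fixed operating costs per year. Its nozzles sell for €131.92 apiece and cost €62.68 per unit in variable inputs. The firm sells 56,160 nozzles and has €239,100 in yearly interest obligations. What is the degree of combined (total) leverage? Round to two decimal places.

5.11

Total contribution margin = 56,160 × €69.24 = €3,888,518.40.
Operating income = contribution − fixed costs = €3,888,518.40 − €2,889,000 = €999,518.40. Interest = €239,100.00.
DOL = €3,888,518.40 ÷ €999,518.40 = 3.8904; DFL = €999,518.40 ÷ €760,418.40 = 1.3144.
Combined leverage = 3.8904 × 1.3144 = 5.1135.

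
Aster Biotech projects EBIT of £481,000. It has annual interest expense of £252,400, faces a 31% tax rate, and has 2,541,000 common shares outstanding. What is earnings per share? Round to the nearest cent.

£0.06

Pre-tax income = £481,000 − £252,400.00 = £228,600.00.
Net income = £228,600.00 × (1 − 0.31) = £157,734.00.
EPS = £157,734.00 ÷ 2,541,000 = £0.06.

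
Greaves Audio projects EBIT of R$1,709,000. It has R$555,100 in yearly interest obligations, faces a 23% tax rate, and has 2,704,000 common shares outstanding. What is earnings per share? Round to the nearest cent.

R$0.33

Interest = R$555,100.00, so EBT = R$1,709,000 − R$555,100.00 = R$1,153,900.00.
After tax at 23%: net income = R$1,153,900.00 × 0.77 = R$888,503.00.
EPS = R$888,503.00 ÷ 2,704,000 = R$0.33.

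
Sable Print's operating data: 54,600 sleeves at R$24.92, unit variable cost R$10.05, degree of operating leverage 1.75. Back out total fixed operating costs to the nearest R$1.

At 54,600 units, contribution = 54,600 × R$14.87 = R$811,902.00.
Since DOL = CM ÷ EBIT, EBIT = R$811,902.00 ÷ 1.75 = R$463,944.00.
Fixed costs = CM − EBIT = R$811,902.00 − R$463,944.00 = R$347,958.

R$347,958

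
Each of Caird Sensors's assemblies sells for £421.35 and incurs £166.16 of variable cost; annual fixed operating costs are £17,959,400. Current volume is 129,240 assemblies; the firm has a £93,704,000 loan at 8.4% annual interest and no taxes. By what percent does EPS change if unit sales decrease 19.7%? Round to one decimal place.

-90.9%

Contribution at this volume is 129,240 × £255.19 = £32,980,755.60.
Operating income = contribution − fixed costs = £32,980,755.60 − £17,959,400 = £15,021,355.60.
Interest = £7,871,136.00, so EBIT − I = £7,150,219.60.
Degree of combined leverage = contribution ÷ (EBIT − I) = £32,980,755.60 ÷ £7,150,219.60 = 4.6126.
EPS therefore changes by 4.6126 × (-19.7%) = -90.9%.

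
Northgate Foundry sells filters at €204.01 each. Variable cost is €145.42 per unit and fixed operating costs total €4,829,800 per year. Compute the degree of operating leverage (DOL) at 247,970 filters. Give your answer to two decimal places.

1.50

Contribution at this volume is 247,970 × €58.59 = €14,528,562.30.
Operating income = contribution − fixed costs = €14,528,562.30 − €4,829,800 = €9,698,762.30.
So DOL = total CM / EBIT = €14,528,562.30 / €9,698,762.30 = 1.4980.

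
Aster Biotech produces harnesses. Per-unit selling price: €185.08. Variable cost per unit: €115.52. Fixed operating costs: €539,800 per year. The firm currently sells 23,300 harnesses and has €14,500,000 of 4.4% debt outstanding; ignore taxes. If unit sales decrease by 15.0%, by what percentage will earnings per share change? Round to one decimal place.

Contribution at this volume is 23,300 × €69.56 = €1,620,748.00.
Operating income = contribution − fixed costs = €1,620,748.00 − €539,800 = €1,080,948.00.
Interest = €638,000.00, so EBIT − I = €442,948.00.
DCL = total CM / (EBIT − I) = €1,620,748.00 / €442,948.00 = 3.6590.
EPS therefore changes by 3.6590 × (-15.0%) = -54.9%.

-54.9%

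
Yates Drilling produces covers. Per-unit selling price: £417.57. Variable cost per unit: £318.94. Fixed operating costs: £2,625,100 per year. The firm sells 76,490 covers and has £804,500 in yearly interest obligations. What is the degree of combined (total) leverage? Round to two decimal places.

At 76,490 units, contribution = 76,490 × £98.63 = £7,544,208.70.
Operating income = contribution − fixed costs = £7,544,208.70 − £2,625,100 = £4,919,108.70. Interest = £804,500.00.
DOL = £7,544,208.70 ÷ £4,919,108.70 = 1.5337; DFL = £4,919,108.70 ÷ £4,114,608.70 = 1.1955.
Combined leverage = 1.5337 × 1.1955 = 1.8335.

1.83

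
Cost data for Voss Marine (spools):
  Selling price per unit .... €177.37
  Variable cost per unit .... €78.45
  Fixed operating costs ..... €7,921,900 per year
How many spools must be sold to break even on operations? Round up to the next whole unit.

80,084 spools

Contribution margin per unit = €177.37 − €78.45 = €98.92.
Break-even volume = fixed costs ÷ CM per unit = €7,921,900 ÷ €98.92 = 80,083.91, so 80,084 spools.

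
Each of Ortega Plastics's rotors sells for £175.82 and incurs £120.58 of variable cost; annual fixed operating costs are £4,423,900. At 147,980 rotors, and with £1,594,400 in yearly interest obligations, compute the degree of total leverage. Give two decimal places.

3.79

Total contribution margin = 147,980 × £55.24 = £8,174,415.20.
Subtracting fixed costs: EBIT = £8,174,415.20 − £4,423,900 = £3,750,515.20. Interest = £1,594,400.00, so EBIT − I = £2,156,115.20.
DCL = contribution ÷ (EBIT − I) = £8,174,415.20 ÷ £2,156,115.20 = 3.7913.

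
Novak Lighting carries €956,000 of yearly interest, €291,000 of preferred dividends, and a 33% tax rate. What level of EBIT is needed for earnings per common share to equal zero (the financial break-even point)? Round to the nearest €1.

€1,390,328

Preferred dividends are paid after tax, so their pre-tax equivalent is €291,000 ÷ (1 − 0.33) = €434,328.36.
Financial break-even EBIT = interest + D_p ÷ (1 − t) = €956,000 + €434,328.36 = €1,390,328.36.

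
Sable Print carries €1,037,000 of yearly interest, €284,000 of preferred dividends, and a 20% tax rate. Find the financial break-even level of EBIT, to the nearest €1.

€1,392,000

Grossing the preferred dividend up to pre-tax terms: €284,000 / (1 − 0.20) = €355,000.00.
EPS = 0 when EBIT covers interest plus the pre-tax preferred burden: €1,037,000 + €355,000.00 = €1,392,000.00.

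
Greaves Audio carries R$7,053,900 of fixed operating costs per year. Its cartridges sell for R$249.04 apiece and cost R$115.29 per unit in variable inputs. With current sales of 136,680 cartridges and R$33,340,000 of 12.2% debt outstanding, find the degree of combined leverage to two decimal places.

2.55

Contribution at this volume is 136,680 × R$133.75 = R$18,280,950.00.
Subtracting fixed costs: EBIT = R$18,280,950.00 − R$7,053,900 = R$11,227,050.00. Interest = R$4,067,480.00.
DOL = R$18,280,950.00 ÷ R$11,227,050.00 = 1.6283; DFL = R$11,227,050.00 ÷ R$7,159,570.00 = 1.5681.
DCL = DOL × DFL = 1.6283 × 1.5681 = 2.5533.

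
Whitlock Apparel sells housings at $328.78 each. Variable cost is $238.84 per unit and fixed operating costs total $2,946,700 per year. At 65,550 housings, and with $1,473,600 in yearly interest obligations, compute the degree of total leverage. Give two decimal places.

4.00

Total contribution margin = 65,550 × $89.94 = $5,895,567.00.
Subtracting fixed costs: EBIT = $5,895,567.00 − $2,946,700 = $2,948,867.00. Interest = $1,473,600.00, so EBIT − I = $1,475,267.00.
Degree of total leverage = total CM / (EBIT − interest) = $5,895,567.00 / $1,475,267.00 = 3.9963.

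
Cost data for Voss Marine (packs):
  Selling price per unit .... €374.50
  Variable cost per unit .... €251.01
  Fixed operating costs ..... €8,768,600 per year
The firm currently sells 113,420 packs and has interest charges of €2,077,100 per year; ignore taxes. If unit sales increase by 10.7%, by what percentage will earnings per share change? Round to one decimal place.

+47.4%

Contribution at this volume is 113,420 × €123.49 = €14,006,235.80.
Subtracting fixed costs: EBIT = €14,006,235.80 − €8,768,600 = €5,237,635.80.
Interest = €2,077,100.00, so EBIT − I = €3,160,535.80.
Degree of combined leverage = contribution ÷ (EBIT − I) = €14,006,235.80 ÷ €3,160,535.80 = 4.4316.
%ΔEPS = DCL × %ΔSales = 4.4316 × +10.7% = +47.4%.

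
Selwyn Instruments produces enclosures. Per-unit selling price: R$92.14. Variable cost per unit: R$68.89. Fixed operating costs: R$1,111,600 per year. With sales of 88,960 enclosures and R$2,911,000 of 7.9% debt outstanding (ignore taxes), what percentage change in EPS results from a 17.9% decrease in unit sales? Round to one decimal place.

-50.9%

Contribution at this volume is 88,960 × R$23.25 = R$2,068,320.00.
Subtracting fixed costs: EBIT = R$2,068,320.00 − R$1,111,600 = R$956,720.00.
After interest of R$229,969.00, pre-tax earnings = R$726,751.00.
DCL = total CM / (EBIT − I) = R$2,068,320.00 / R$726,751.00 = 2.8460.
EPS therefore changes by 2.8460 × (-17.9%) = -50.9%.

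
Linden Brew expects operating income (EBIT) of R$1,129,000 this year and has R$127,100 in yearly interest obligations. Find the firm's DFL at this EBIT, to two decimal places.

Annual interest charges come to R$127,100.00.
Degree of financial leverage = EBIT / (EBIT − interest) = R$1,129,000 / R$1,001,900.00 = 1.1269.

1.13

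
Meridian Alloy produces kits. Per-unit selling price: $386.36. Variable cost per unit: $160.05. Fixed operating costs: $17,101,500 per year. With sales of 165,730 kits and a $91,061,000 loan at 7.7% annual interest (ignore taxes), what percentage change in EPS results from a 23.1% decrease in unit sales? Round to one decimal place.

-64.7%

Contribution at this volume is 165,730 × $226.31 = $37,506,356.30.
Subtracting fixed costs: EBIT = $37,506,356.30 − $17,101,500 = $20,404,856.30.
Interest = $7,011,697.00, so EBIT − I = $13,393,159.30.
Degree of combined leverage = contribution ÷ (EBIT − I) = $37,506,356.30 ÷ $13,393,159.30 = 2.8004.
%ΔEPS = DCL × %ΔSales = 2.8004 × -23.1% = -64.7%.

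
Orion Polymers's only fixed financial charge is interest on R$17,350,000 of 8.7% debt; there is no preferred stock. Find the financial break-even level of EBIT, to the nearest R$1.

Annual interest = 8.7% × R$17,350,000 = R$1,509,450.00.
With no preferred dividends, EPS = 0 when EBIT exactly covers interest, so the financial break-even EBIT is R$1,509,450.00.

R$1,509,450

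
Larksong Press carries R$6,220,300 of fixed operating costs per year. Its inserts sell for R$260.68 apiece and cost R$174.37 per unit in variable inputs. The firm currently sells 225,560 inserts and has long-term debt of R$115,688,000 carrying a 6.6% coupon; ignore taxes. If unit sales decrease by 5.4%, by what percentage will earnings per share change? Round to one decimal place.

-18.7%

At 225,560 units, contribution = 225,560 × R$86.31 = R$19,468,083.60.
EBIT = R$19,468,083.60 − R$6,220,300 = R$13,247,783.60.
After interest of R$7,635,408.00, pre-tax earnings = R$5,612,375.60.
DCL = total CM / (EBIT − I) = R$19,468,083.60 / R$5,612,375.60 = 3.4688.
EPS therefore changes by 3.4688 × (-5.4%) = -18.7%.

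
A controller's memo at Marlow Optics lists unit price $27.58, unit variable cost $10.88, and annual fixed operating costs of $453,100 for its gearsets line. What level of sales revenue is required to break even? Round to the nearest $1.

Contribution margin per unit = $27.58 − $10.88 = $16.70, a CM ratio of $16.70 ÷ $27.58 = 0.6055.
Break-even sales = FC ÷ CM ratio = $453,100 × $27.58 / $16.70 = $748,293.

$748,293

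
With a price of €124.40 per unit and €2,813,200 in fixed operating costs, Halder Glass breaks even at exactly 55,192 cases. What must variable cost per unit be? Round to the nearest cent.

Contribution per unit must be FC / Q = €2,813,200 / 55,192 = €50.9712.
Variable cost per unit = €124.40 − €50.9712 = €73.43.

€73.43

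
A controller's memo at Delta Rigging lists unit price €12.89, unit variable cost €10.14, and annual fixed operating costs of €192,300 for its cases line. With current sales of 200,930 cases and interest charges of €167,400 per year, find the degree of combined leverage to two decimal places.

Contribution at this volume is 200,930 × €2.75 = €552,557.50.
Subtracting fixed costs: EBIT = €552,557.50 − €192,300 = €360,257.50. Interest = €167,400.00, so EBIT − I = €192,857.50.
DCL = contribution ÷ (EBIT − I) = €552,557.50 ÷ €192,857.50 = 2.8651.

2.87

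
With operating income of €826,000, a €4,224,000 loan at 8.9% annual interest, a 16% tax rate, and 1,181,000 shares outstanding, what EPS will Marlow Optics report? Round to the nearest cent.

€0.32

Pre-tax income = €826,000 − €375,936.00 = €450,064.00.
After tax at 16%: net income = €450,064.00 × 0.84 = €378,053.76.
EPS = €378,053.76 ÷ 1,181,000 = €0.32.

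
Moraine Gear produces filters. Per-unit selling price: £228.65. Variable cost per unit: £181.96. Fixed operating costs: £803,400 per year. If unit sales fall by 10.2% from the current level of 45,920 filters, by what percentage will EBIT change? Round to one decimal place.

Total contribution margin = 45,920 × £46.69 = £2,144,004.80.
EBIT = £2,144,004.80 − £803,400 = £1,340,604.80.
So DOL = total CM / EBIT = £2,144,004.80 / £1,340,604.80 = 1.5993.
%ΔEBIT = DOL × %ΔSales = 1.5993 × -10.2% = -16.3%.

-16.3%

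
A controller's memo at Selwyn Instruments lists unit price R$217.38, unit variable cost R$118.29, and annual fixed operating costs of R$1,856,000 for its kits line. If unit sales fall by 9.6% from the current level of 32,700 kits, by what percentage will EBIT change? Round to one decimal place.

At 32,700 units, contribution = 32,700 × R$99.09 = R$3,240,243.00.
EBIT = R$3,240,243.00 − R$1,856,000 = R$1,384,243.00.
Degree of operating leverage = R$3,240,243.00 / R$1,384,243.00 = 2.3408.
So EBIT moves 2.3408 × (-9.6%) = -22.5%.

-22.5%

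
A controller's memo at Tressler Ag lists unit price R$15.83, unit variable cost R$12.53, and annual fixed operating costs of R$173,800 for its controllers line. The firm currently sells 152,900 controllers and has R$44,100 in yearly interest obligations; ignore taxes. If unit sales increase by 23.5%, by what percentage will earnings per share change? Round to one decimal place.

+41.4%

Total contribution margin = 152,900 × R$3.30 = R$504,570.00.
Subtracting fixed costs: EBIT = R$504,570.00 − R$173,800 = R$330,770.00.
Interest = R$44,100.00, so EBIT − I = R$286,670.00.
DCL = total CM / (EBIT − I) = R$504,570.00 / R$286,670.00 = 1.7601.
EPS therefore changes by 1.7601 × (+23.5%) = +41.4%.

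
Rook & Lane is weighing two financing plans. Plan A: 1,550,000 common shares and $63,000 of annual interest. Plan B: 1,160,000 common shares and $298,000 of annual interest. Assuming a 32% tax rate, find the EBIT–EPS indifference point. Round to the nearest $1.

$996,974

Set EPS_A = EPS_B: (EBIT − $63,000)(1 − 0.32) ÷ 1,550,000 = (EBIT − $298,000)(1 − 0.32) ÷ 1,160,000.
The (1 − t) factor cancels: (EBIT − 63,000) × 1,160,000 = (EBIT − 298,000) × 1,550,000.
EBIT × (1,550,000 − 1,160,000) = 298,000 × 1,550,000 − 63,000 × 1,160,000 = 388,820,000,000, so EBIT = 388,820,000,000 ÷ 390,000 = 996,974.36.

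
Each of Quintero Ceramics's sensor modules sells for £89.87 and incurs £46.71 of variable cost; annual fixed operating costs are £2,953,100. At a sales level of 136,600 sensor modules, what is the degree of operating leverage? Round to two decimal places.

At 136,600 units, contribution = 136,600 × £43.16 = £5,895,656.00.
Subtracting fixed costs: EBIT = £5,895,656.00 − £2,953,100 = £2,942,556.00.
Degree of operating leverage = £5,895,656.00 / £2,942,556.00 = 2.0036.

2.00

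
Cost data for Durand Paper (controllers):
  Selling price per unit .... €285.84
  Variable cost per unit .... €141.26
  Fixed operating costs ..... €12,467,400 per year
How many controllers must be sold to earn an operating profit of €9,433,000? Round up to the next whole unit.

151,476 controllers

Unit CM = price − variable cost = €285.84 − €141.26 = €144.58.
Units = (FC + target) / CM = (€12,467,400 + €9,433,000) / €144.58 = 151,476.00, so 151,476 controllers.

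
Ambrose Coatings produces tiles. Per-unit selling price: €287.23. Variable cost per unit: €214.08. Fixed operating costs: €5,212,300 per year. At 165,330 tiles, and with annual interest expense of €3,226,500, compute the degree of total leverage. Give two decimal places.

Total contribution margin = 165,330 × €73.15 = €12,093,889.50.
Subtracting fixed costs: EBIT = €12,093,889.50 − €5,212,300 = €6,881,589.50. Interest = €3,226,500.00, so EBIT − I = €3,655,089.50.
DCL = contribution ÷ (EBIT − I) = €12,093,889.50 ÷ €3,655,089.50 = 3.3088.

3.31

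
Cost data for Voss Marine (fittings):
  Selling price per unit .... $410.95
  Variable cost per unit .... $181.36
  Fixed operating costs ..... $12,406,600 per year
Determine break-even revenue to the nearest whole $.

$22,206,944

CM per unit = $410.95 − $181.36 = $229.59; CM ratio = $229.59 / $410.95 = 0.5587.
Break-even revenue = fixed costs × price ÷ CM = $12,406,600 × $410.95 ÷ $229.59 = $22,206,944.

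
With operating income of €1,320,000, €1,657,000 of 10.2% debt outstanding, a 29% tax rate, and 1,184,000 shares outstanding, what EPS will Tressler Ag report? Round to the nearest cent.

Pre-tax income = €1,320,000 − €169,014.00 = €1,150,986.00.
After tax at 29%: net income = €1,150,986.00 × 0.71 = €817,200.06.
EPS = €817,200.06 ÷ 1,184,000 = €0.69.

€0.69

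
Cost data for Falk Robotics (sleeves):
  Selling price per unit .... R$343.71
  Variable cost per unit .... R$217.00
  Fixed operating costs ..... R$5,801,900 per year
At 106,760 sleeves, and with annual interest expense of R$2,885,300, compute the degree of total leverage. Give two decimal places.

Total contribution margin = 106,760 × R$126.71 = R$13,527,559.60.
Operating income = contribution − fixed costs = R$13,527,559.60 − R$5,801,900 = R$7,725,659.60. Interest = R$2,885,300.00, so EBIT − I = R$4,840,359.60.
Degree of total leverage = total CM / (EBIT − interest) = R$13,527,559.60 / R$4,840,359.60 = 2.7947.

2.79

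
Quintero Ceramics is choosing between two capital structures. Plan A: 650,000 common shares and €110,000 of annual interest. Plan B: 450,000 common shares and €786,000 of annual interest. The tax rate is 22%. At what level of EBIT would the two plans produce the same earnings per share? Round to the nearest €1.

€2,307,000

Set EPS_A = EPS_B: (EBIT − €110,000)(1 − 0.22) ÷ 650,000 = (EBIT − €786,000)(1 − 0.22) ÷ 450,000.
Cancelling (1 − t) and cross-multiplying: 450,000·(EBIT − 110,000) = 650,000·(EBIT − 786,000).
Solving, EBIT = (786,000·650,000 − 110,000·450,000) / (650,000 − 450,000) = 461,400,000,000 / 200,000 = 2,307,000.00.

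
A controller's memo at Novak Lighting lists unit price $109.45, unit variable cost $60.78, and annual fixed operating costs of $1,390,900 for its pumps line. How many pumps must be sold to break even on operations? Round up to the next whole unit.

28,579 pumps

Unit CM = price − variable cost = $109.45 − $60.78 = $48.67.
Break-even volume = fixed costs ÷ CM per unit = $1,390,900 ÷ $48.67 = 28,578.18, so 28,579 pumps.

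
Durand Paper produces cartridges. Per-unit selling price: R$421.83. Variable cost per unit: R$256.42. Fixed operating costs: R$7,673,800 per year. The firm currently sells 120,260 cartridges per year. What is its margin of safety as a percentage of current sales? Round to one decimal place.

Contribution margin per unit = R$421.83 − R$256.42 = R$165.41. Break-even units = R$7,673,800 ÷ R$165.41 = 46,392.60; break-even revenue = 46,392.60 × R$421.83 = R$19,569,790.54.
Current sales = 120,260 × R$421.83 = R$50,729,275.80.
Margin of safety = (R$50,729,275.80 − R$19,569,790.54) ÷ R$50,729,275.80 = 61.4%.

61.4%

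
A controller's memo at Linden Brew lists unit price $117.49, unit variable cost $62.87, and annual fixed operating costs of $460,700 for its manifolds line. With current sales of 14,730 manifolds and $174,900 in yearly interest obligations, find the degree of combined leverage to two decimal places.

At 14,730 units, contribution = 14,730 × $54.62 = $804,552.60.
EBIT = $804,552.60 − $460,700 = $343,852.60. Interest = $174,900.00.
DOL = $804,552.60 ÷ $343,852.60 = 2.3398; DFL = $343,852.60 ÷ $168,952.60 = 2.0352.
Combined leverage = 2.3398 × 2.0352 = 4.7620.

4.76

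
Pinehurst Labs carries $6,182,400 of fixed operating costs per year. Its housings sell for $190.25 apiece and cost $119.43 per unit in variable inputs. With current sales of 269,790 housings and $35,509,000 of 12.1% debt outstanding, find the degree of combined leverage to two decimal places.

2.21

Contribution at this volume is 269,790 × $70.82 = $19,106,527.80.
EBIT = $19,106,527.80 − $6,182,400 = $12,924,127.80. Interest = $4,296,589.00.
DOL = $19,106,527.80 ÷ $12,924,127.80 = 1.4784; DFL = $12,924,127.80 ÷ $8,627,538.80 = 1.4980.
DCL = DOL × DFL = 1.4784 × 1.4980 = 2.2146.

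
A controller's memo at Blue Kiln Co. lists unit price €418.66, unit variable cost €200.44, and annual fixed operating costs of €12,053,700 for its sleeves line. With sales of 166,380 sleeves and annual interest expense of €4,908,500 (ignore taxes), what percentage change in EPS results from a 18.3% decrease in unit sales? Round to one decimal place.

Contribution at this volume is 166,380 × €218.22 = €36,307,443.60.
EBIT = €36,307,443.60 − €12,053,700 = €24,253,743.60.
Interest = €4,908,500.00, so EBIT − I = €19,345,243.60.
DCL = total CM / (EBIT − I) = €36,307,443.60 / €19,345,243.60 = 1.8768.
%ΔEPS = DCL × %ΔSales = 1.8768 × -18.3% = -34.3%.

-34.3%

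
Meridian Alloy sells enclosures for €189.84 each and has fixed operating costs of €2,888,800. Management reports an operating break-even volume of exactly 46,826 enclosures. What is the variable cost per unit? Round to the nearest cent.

€128.15

Contribution per unit must be FC / Q = €2,888,800 / 46,826 = €61.6922.
Hence VC = price − CM = €189.84 − €61.6922 = €128.15.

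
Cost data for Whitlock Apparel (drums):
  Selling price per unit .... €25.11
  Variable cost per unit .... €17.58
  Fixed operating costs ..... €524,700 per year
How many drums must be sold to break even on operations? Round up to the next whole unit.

Each unit contributes €25.11 − €17.58 = €7.53.
Units to break even: €524,700 ÷ €7.53 = 69,681.27, rounded up to 69,682.

69,682 drums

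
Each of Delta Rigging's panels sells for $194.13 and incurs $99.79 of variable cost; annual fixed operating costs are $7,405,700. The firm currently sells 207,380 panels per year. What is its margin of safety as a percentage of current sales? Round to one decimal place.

62.1%

Contribution margin per unit = $194.13 − $99.79 = $94.34. Break-even units = $7,405,700 ÷ $94.34 = 78,500.11; break-even revenue = 78,500.11 × $194.13 = $15,239,225.58.
Actual sales revenue = 207,380 × $194.13 = $40,258,679.40.
Margin of safety = ($40,258,679.40 − $15,239,225.58) ÷ $40,258,679.40 = 62.1%.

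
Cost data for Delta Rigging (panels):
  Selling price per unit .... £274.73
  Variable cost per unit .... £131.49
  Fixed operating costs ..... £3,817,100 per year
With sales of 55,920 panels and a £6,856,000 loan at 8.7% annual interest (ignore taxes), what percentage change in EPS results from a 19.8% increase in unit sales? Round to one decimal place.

At 55,920 units, contribution = 55,920 × £143.24 = £8,009,980.80.
Subtracting fixed costs: EBIT = £8,009,980.80 − £3,817,100 = £4,192,880.80.
After interest of £596,472.00, pre-tax earnings = £3,596,408.80.
DCL = total CM / (EBIT − I) = £8,009,980.80 / £3,596,408.80 = 2.2272.
EPS therefore changes by 2.2272 × (+19.8%) = +44.1%.

+44.1%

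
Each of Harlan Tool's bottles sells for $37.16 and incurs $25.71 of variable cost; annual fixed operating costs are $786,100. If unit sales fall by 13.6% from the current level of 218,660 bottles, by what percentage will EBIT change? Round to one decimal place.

Total contribution margin = 218,660 × $11.45 = $2,503,657.00.
EBIT = $2,503,657.00 − $786,100 = $1,717,557.00.
Degree of operating leverage = $2,503,657.00 / $1,717,557.00 = 1.4577.
%ΔEBIT = DOL × %ΔSales = 1.4577 × -13.6% = -19.8%.

-19.8%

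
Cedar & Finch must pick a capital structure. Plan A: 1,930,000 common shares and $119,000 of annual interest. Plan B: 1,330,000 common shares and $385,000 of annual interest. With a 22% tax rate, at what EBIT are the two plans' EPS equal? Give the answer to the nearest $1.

$974,633

At indifference, (EBIT − 119,000)(1 − t)/1,930,000 = (EBIT − 385,000)(1 − t)/1,330,000.
Cancelling (1 − t) and cross-multiplying: 1,330,000·(EBIT − 119,000) = 1,930,000·(EBIT − 385,000).
EBIT × (1,930,000 − 1,330,000) = 385,000 × 1,930,000 − 119,000 × 1,330,000 = 584,780,000,000, so EBIT = 584,780,000,000 ÷ 600,000 = 974,633.33.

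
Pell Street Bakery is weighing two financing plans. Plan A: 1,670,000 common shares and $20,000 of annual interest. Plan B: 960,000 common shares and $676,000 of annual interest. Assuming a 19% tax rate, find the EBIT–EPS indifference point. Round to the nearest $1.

$1,562,986

At indifference, (EBIT − 20,000)(1 − t)/1,670,000 = (EBIT − 676,000)(1 − t)/960,000.
The (1 − t) factor cancels: (EBIT − 20,000) × 960,000 = (EBIT − 676,000) × 1,670,000.
Solving, EBIT = (676,000·1,670,000 − 20,000·960,000) / (1,670,000 − 960,000) = 1,109,720,000,000 / 710,000 = 1,562,985.92.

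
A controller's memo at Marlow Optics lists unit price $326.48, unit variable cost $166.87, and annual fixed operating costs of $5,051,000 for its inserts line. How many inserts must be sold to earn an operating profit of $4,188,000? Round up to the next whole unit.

57,885 inserts

Contribution margin per unit = $326.48 − $166.87 = $159.61.
Need Q such that Q × $159.61 − $5,051,000 = $4,188,000, i.e. Q = $9,239,000 / $159.61 = 57,884.84 → 57,885.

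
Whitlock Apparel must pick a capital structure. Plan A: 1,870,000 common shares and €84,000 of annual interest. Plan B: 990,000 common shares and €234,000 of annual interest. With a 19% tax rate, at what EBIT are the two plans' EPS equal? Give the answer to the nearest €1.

At indifference, (EBIT − 84,000)(1 − t)/1,870,000 = (EBIT − 234,000)(1 − t)/990,000.
Cancelling (1 − t) and cross-multiplying: 990,000·(EBIT − 84,000) = 1,870,000·(EBIT − 234,000).
Solving, EBIT = (234,000·1,870,000 − 84,000·990,000) / (1,870,000 − 990,000) = 354,420,000,000 / 880,000 = 402,750.00.

€402,750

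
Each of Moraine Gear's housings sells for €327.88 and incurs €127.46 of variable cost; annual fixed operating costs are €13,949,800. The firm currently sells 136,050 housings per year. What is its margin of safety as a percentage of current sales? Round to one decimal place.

48.8%

Contribution margin per unit = €327.88 − €127.46 = €200.42. Break-even units = €13,949,800 ÷ €200.42 = 69,602.83; break-even revenue = 69,602.83 × €327.88 = €22,821,377.23.
Current sales = 136,050 × €327.88 = €44,608,074.00.
Margin of safety = (€44,608,074.00 − €22,821,377.23) ÷ €44,608,074.00 = 48.8%.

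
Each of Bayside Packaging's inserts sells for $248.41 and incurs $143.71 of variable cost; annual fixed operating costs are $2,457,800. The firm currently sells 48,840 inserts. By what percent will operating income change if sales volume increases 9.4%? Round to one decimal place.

+18.1%

Total contribution margin = 48,840 × $104.70 = $5,113,548.00.
EBIT = $5,113,548.00 − $2,457,800 = $2,655,748.00.
DOL = contribution ÷ EBIT = $5,113,548.00 ÷ $2,655,748.00 = 1.9255.
Operating income changes by 1.9255 × +9.4% = +18.1%.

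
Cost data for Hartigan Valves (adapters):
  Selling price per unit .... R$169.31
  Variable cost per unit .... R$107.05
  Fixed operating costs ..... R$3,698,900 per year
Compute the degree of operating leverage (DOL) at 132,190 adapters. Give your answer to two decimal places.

Total contribution margin = 132,190 × R$62.26 = R$8,230,149.40.
Subtracting fixed costs: EBIT = R$8,230,149.40 − R$3,698,900 = R$4,531,249.40.
DOL = contribution ÷ EBIT = R$8,230,149.40 ÷ R$4,531,249.40 = 1.8163.

1.82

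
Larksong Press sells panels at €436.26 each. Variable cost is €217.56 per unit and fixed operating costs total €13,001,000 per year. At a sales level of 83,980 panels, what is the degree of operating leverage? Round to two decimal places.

Total contribution margin = 83,980 × €218.70 = €18,366,426.00.
EBIT = €18,366,426.00 − €13,001,000 = €5,365,426.00.
DOL = contribution ÷ EBIT = €18,366,426.00 ÷ €5,365,426.00 = 3.4231.

3.42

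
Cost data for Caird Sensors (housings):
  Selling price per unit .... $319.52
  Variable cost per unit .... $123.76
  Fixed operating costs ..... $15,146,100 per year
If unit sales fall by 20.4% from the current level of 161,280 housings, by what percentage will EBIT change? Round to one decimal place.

Contribution at this volume is 161,280 × $195.76 = $31,572,172.80.
EBIT = $31,572,172.80 − $15,146,100 = $16,426,072.80.
DOL = contribution ÷ EBIT = $31,572,172.80 ÷ $16,426,072.80 = 1.9221.
%ΔEBIT = DOL × %ΔSales = 1.9221 × -20.4% = -39.2%.

-39.2%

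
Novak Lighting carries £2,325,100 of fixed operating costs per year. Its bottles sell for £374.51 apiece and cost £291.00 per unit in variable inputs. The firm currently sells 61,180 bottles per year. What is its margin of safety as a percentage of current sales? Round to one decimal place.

54.5%

Unit CM = price − variable cost = £374.51 − £291.00 = £83.51. Break-even units = £2,325,100 ÷ £83.51 = 27,842.17; break-even revenue = 27,842.17 × £374.51 = £10,427,172.81.
Current sales = 61,180 × £374.51 = £22,912,521.80.
Margin of safety = (£22,912,521.80 − £10,427,172.81) ÷ £22,912,521.80 = 54.5%.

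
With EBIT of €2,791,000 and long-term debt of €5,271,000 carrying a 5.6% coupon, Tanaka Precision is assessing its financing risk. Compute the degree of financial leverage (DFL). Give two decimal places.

1.12

Annual interest charges come to €295,176.00.
Degree of financial leverage = EBIT / (EBIT − interest) = €2,791,000 / €2,495,824.00 = 1.1183.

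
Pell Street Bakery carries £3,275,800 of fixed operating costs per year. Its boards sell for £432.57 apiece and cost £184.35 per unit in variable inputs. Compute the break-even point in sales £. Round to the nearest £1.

£5,708,697

CM per unit = £432.57 − £184.35 = £248.22; CM ratio = £248.22 / £432.57 = 0.5738.
Break-even revenue = fixed costs × price ÷ CM = £3,275,800 × £432.57 ÷ £248.22 = £5,708,697.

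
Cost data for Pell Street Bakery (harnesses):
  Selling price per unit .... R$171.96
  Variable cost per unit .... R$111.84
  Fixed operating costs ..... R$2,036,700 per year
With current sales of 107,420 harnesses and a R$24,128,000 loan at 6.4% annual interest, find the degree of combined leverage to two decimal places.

Total contribution margin = 107,420 × R$60.12 = R$6,458,090.40.
Operating income = contribution − fixed costs = R$6,458,090.40 − R$2,036,700 = R$4,421,390.40. Interest = R$1,544,192.00, so EBIT − I = R$2,877,198.40.
DCL = contribution ÷ (EBIT − I) = R$6,458,090.40 ÷ R$2,877,198.40 = 2.2446.

2.24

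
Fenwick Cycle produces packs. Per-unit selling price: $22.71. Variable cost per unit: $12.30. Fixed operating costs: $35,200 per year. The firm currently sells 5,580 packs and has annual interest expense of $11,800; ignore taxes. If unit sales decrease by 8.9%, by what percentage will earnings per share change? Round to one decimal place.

At 5,580 units, contribution = 5,580 × $10.41 = $58,087.80.
Operating income = contribution − fixed costs = $58,087.80 − $35,200 = $22,887.80.
After interest of $11,800.00, pre-tax earnings = $11,087.80.
DCL = total CM / (EBIT − I) = $58,087.80 / $11,087.80 = 5.2389.
%ΔEPS = DCL × %ΔSales = 5.2389 × -8.9% = -46.6%.

-46.6%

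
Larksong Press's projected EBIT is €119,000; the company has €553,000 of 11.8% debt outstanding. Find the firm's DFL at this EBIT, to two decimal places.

Interest = €65,254.00.
DFL = EBIT ÷ (EBIT − I) = €119,000 ÷ (€119,000 − €65,254.00) = €119,000 ÷ €53,746.00 = 2.2141.

2.21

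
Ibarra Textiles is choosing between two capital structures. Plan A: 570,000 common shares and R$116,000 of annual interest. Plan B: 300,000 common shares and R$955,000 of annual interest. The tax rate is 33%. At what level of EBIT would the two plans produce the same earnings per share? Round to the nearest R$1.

R$1,887,222

Set EPS_A = EPS_B: (EBIT − R$116,000)(1 − 0.33) ÷ 570,000 = (EBIT − R$955,000)(1 − 0.33) ÷ 300,000.
Cancelling (1 − t) and cross-multiplying: 300,000·(EBIT − 116,000) = 570,000·(EBIT − 955,000).
EBIT × (570,000 − 300,000) = 955,000 × 570,000 − 116,000 × 300,000 = 509,550,000,000, so EBIT = 509,550,000,000 ÷ 270,000 = 1,887,222.22.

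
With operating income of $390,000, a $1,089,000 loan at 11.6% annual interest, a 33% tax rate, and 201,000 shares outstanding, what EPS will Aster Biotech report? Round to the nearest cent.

Interest = $126,324.00, so EBT = $390,000 − $126,324.00 = $263,676.00.
Net income = $263,676.00 × (1 − 0.33) = $176,662.92.
EPS = $176,662.92 ÷ 201,000 = $0.88.

$0.88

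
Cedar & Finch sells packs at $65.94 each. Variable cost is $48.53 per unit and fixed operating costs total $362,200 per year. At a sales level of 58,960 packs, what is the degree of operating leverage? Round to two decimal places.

At 58,960 units, contribution = 58,960 × $17.41 = $1,026,493.60.
EBIT = $1,026,493.60 − $362,200 = $664,293.60.
Degree of operating leverage = $1,026,493.60 / $664,293.60 = 1.5452.

1.55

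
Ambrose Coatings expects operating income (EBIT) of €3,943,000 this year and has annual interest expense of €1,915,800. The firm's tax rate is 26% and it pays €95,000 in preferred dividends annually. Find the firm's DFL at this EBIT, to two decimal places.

2.08

Annual interest charges come to €1,915,800.00.
Pre-tax preferred-dividend burden = €95,000 ÷ (1 − 0.26) = €128,378.38.
DFL = EBIT ÷ [EBIT − I − D_p/(1−t)] = €3,943,000 ÷ [€3,943,000 − €1,915,800.00 − €128,378.38] = €3,943,000 ÷ €1,898,821.62 = 2.0766.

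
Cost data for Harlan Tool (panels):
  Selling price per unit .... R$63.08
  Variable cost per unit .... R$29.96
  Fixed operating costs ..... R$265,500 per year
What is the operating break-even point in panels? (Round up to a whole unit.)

8,017 panels

Contribution margin per unit = R$63.08 − R$29.96 = R$33.12.
Break-even volume = fixed costs ÷ CM per unit = R$265,500 ÷ R$33.12 = 8,016.30, so 8,017 panels.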